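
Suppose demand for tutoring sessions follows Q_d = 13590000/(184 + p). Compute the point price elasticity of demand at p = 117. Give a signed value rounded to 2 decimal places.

-0.39

dQ_d/dp = −13590000/(184 + p)² = -149.998. At p = 117, Q_d = 45149.5.
Ed = (dQ_d/dp)·(p/Q_d) = (-149.998) × (117/45149.5) = -0.3887…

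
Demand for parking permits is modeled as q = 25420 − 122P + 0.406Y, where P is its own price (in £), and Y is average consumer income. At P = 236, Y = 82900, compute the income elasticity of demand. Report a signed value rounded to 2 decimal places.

1.11

At the given values, q = 25420 − 122(236) + 0.406(82900) = 30285.4.
∂q/∂Y = 0.406.
E = (0.406) × (82900/30285.4) = 1.1113…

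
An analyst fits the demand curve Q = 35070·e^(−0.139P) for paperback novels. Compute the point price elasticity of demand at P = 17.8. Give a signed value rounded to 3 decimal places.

-2.474

dQ/dP = −0.139·Q = -410.6. At P = 17.8, Q = 2953.96.
Ed = (dQ/dP)·(P/Q) = (-410.6) × (17.8/2953.96) = -2.4742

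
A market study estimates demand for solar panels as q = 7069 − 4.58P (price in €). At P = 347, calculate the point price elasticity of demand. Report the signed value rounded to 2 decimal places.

-0.29

dq/dP = −4.58. At P = 347, q = 7069 − 4.58(347) = 5479.74.
Ed = (dq/dP)·(P/q) = −4.58 × (347/5479.74) = -0.2900…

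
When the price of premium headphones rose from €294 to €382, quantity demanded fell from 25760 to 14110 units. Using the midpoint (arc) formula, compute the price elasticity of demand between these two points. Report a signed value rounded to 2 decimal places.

-2.24

%ΔQ = (14110 − 25760) / [(25760 + 14110)/2] = -11650/19935 = -0.584399…
%ΔP = (382 − 294) / [(294 + 382)/2] = 88/338 = 0.260355…
Arc Ed = %ΔQ / %ΔP = (-11650/19935) / (88/338) = -2.2446…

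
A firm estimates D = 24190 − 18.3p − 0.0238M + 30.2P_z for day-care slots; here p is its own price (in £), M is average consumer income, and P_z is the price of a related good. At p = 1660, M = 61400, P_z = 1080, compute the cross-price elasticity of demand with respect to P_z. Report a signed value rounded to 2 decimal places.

1.31

At the given values, D = 24190 − 18.3(1660) − 0.0238(61400) + 30.2(1080) = 24966.68.
∂D/∂P_z = 30.2.
E = (30.2) × (1080/24966.68) = 1.3063…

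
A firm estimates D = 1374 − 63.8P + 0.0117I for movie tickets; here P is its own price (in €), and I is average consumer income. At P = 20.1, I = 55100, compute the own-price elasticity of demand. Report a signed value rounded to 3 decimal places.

-1.742

At the given values, D = 1374 − 63.8(20.1) + 0.0117(55100) = 736.29.
∂D/∂P = −63.8.
E = (-63.8) × (20.1/736.29) = -1.74167…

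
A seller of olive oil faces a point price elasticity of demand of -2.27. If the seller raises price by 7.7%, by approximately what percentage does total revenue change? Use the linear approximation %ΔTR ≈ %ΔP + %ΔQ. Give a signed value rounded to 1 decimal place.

-9.8%

%ΔQ ≈ Ed × %ΔP = (-2.27) × (+7.7%) = -17.4790%
%ΔTR ≈ %ΔP + %ΔQ = (+7.7%) + (-17.4790%) = -9.7790%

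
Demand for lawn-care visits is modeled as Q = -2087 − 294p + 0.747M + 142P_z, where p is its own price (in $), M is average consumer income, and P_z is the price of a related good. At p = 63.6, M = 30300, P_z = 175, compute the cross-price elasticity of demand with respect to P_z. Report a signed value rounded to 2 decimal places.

At the given values, Q = -2087 − 294(63.6) + 0.747(30300) + 142(175) = 26698.7.
∂Q/∂P_z = 142.
E = (142) × (175/26698.7) = 0.9307…

0.93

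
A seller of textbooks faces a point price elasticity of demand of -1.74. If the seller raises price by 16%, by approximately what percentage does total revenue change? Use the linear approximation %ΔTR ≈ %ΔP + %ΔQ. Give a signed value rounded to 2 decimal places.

%ΔQ ≈ Ed × %ΔP = (-1.74) × (+16%) = -27.8400%
%ΔTR ≈ %ΔP + %ΔQ = (+16%) + (-27.8400%) = -11.8400%

-11.84%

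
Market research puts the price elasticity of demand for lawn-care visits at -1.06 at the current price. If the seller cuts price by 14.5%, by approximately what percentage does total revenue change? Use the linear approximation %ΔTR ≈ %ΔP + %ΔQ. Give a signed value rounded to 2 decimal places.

+0.87%

%ΔQ ≈ Ed × %ΔP = (-1.06) × (-14.5%) = +15.3700%
%ΔTR ≈ %ΔP + %ΔQ = (-14.5%) + (+15.3700%) = +0.8700%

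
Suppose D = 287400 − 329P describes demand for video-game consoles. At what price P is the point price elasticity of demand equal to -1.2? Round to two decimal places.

Ed = −329P/(287400 − 329P). Set this equal to -1.2:
329P = 1.2·(287400 − 329P) ⇒ 329P(1 + 1.2) = 1.2·287400
P = 1.2·287400 / (329·2.2) = 476.4852…

476.49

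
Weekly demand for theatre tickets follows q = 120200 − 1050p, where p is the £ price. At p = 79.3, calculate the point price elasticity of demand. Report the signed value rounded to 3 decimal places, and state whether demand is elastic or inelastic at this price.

dq/dp = −1050. At p = 79.3, q = 120200 − 1050(79.3) = 36935.
Ed = (dq/dp)·(p/q) = −1050 × (79.3/36935) = -2.25436…
|Ed| = 2.254 > 1, so demand is elastic.

-2.254; elastic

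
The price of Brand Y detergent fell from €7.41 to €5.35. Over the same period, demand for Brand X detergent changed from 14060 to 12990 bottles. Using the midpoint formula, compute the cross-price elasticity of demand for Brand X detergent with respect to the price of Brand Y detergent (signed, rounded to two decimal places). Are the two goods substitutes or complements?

%ΔQ_{Brand X detergent} = (12990 − 14060)/avg = -1070/13525 = -0.079112…
%ΔP_{Brand Y detergent} = (5.35 − 7.41)/avg = -2.06/6.38 = -0.322884…
E_cross = (-1070/13525) / (-2.06/6.38) = 0.2450…
E_cross > 0 ⇒ the goods are substitutes.

0.25; substitutes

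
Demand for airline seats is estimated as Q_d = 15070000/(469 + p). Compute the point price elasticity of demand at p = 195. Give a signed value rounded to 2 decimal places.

dQ_d/dp = −15070000/(469 + p)² = -34.1804. At p = 195, Q_d = 22695.8.
Ed = (dQ_d/dp)·(p/Q_d) = (-34.1804) × (195/22695.8) = -0.2936…

-0.29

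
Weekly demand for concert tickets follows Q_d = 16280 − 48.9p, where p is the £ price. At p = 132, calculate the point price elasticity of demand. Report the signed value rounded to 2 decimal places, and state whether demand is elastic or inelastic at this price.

dQ_d/dp = −48.9. At p = 132, Q_d = 16280 − 48.9(132) = 9825.2.
Ed = (dQ_d/dp)·(p/Q_d) = −48.9 × (132/9825.2) = -0.6569…
|Ed| = 0.66 < 1, so demand is inelastic.

-0.66; inelastic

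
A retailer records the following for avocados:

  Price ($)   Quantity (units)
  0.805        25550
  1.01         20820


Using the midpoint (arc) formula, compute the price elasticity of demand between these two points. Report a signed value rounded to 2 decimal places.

%ΔQ = (20820 − 25550) / [(25550 + 20820)/2] = -4730/23185 = -0.204011…
%ΔP = (1.01 − 0.805) / [(0.805 + 1.01)/2] = 0.205/0.9075 = 0.225895…
Arc Ed = %ΔQ / %ΔP = (-4730/23185) / (0.205/0.9075) = -0.9031…

-0.90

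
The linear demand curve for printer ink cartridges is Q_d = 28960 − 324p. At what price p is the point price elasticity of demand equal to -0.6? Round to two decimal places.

33.52

Ed = −324p/(28960 − 324p). Set this equal to -0.6:
324p = 0.6·(28960 − 324p) ⇒ 324p(1 + 0.6) = 0.6·28960
p = 0.6·28960 / (324·1.6) = 33.5185…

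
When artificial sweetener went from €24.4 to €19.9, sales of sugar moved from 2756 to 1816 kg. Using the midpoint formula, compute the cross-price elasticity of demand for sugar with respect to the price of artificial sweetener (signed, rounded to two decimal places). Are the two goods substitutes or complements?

2.02; substitutes

%ΔQ_{sugar} = (1816 − 2756)/avg = -940/2286 = -0.411198…
%ΔP_{artificial sweetener} = (19.9 − 24.4)/avg = -4.5/22.15 = -0.203160…
E_cross = (-940/2286) / (-4.5/22.15) = 2.0240…
E_cross > 0 ⇒ the goods are substitutes.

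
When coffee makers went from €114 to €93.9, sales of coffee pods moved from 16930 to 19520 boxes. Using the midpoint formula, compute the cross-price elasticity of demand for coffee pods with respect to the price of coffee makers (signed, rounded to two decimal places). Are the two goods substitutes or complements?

%ΔQ_{coffee pods} = (19520 − 16930)/avg = 2590/18225 = 0.142112…
%ΔP_{coffee makers} = (93.9 − 114)/avg = -20.1/103.95 = -0.193362…
E_cross = (2590/18225) / (-20.1/103.95) = -0.7349…
E_cross < 0 ⇒ the goods are complements.

-0.73; complements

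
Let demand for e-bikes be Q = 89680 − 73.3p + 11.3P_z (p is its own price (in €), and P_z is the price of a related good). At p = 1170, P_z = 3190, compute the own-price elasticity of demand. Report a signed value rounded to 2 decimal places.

-2.15

At the given values, Q = 89680 − 73.3(1170) + 11.3(3190) = 39966.
∂Q/∂p = −73.3.
E = (-73.3) × (1170/39966) = -2.1458…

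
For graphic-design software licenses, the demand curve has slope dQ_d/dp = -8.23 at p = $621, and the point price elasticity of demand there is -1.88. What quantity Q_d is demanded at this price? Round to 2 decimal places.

Ed = (dQ_d/dp)·(p/Q_d) ⇒ Q_d = (dQ_d/dp)·p/Ed = (-8.23)·621/(-1.88) = 2718.5265…

2718.53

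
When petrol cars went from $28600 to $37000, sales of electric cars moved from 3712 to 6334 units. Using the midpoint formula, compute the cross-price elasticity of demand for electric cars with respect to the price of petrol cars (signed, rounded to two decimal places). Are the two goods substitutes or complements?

%ΔQ_{electric cars} = (6334 − 3712)/avg = 2622/5023 = 0.521998…
%ΔP_{petrol cars} = (37000 − 28600)/avg = 8400/32800 = 0.256097…
E_cross = (2622/5023) / (8400/32800) = 2.0382…
E_cross > 0 ⇒ the goods are substitutes.

2.04; substitutes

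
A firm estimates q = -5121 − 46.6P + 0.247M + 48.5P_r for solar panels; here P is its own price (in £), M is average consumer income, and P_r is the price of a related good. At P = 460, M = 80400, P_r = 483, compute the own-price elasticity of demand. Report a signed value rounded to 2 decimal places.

At the given values, q = -5121 − 46.6(460) + 0.247(80400) + 48.5(483) = 16727.3.
∂q/∂P = −46.6.
E = (-46.6) × (460/16727.3) = -1.2814…

-1.28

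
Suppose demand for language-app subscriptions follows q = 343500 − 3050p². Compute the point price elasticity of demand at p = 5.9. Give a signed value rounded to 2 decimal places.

dq/dp = −2·3050·p = -35990. At p = 5.9, q = 237329.5.
Ed = (dq/dp)·(p/q) = (-35990) × (5.9/237329.5) = -0.8947…

-0.89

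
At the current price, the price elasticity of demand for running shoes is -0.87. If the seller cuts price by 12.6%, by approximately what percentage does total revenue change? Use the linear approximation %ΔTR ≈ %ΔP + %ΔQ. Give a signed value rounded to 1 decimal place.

-1.6%

%ΔQ ≈ Ed × %ΔP = (-0.87) × (-12.6%) = +10.9620%
%ΔTR ≈ %ΔP + %ΔQ = (-12.6%) + (+10.9620%) = -1.6380%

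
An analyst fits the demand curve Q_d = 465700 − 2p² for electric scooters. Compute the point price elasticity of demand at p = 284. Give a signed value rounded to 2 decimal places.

dQ_d/dp = −2·2·p = -1136. At p = 284, Q_d = 304388.
Ed = (dQ_d/dp)·(p/Q_d) = (-1136) × (284/304388) = -1.0599…

-1.06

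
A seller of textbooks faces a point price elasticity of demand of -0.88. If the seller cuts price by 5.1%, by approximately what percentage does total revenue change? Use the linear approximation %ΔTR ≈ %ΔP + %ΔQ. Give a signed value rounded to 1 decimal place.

-0.6%

%ΔQ ≈ Ed × %ΔP = (-0.88) × (-5.1%) = +4.4880%
%ΔTR ≈ %ΔP + %ΔQ = (-5.1%) + (+4.4880%) = -0.6120%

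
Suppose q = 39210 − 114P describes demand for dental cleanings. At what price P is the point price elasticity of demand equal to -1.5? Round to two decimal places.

206.37

Ed = −114P/(39210 − 114P). Set this equal to -1.5:
114P = 1.5·(39210 − 114P) ⇒ 114P(1 + 1.5) = 1.5·39210
P = 1.5·39210 / (114·2.5) = 206.3684…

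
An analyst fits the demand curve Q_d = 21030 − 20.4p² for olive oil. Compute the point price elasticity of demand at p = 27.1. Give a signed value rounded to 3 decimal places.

-4.954

dQ_d/dp = −2·20.4·p = -1105.68. At p = 27.1, Q_d = 6048.036.
Ed = (dQ_d/dp)·(p/Q_d) = (-1105.68) × (27.1/6048.036) = -4.95432…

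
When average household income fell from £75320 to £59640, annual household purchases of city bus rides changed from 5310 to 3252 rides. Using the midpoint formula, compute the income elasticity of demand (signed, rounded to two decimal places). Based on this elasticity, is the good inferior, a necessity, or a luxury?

%ΔQ = (3252 − 5310)/[( 5310 + 3252)/2] = -2058/4281 = -0.480728…
%ΔIncome = (59640 − 75320)/[( 75320 + 59640)/2] = -15680/67480 = -0.232365…
E_income = (-2058/4281) / (-15680/67480) = 2.0688…
E_income > 1 ⇒ normal good, luxury.

2.07; luxury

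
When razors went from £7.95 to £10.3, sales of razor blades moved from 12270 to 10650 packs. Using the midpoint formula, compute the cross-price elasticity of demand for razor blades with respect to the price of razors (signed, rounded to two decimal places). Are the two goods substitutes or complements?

-0.55; complements

%ΔQ_{razor blades} = (10650 − 12270)/avg = -1620/11460 = -0.141361…
%ΔP_{razors} = (10.3 − 7.95)/avg = 2.35/9.125 = 0.257534…
E_cross = (-1620/11460) / (2.35/9.125) = -0.5489…
E_cross < 0 ⇒ the goods are complements.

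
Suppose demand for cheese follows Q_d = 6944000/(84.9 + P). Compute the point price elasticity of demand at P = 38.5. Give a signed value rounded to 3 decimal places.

-0.312

dQ_d/dP = −6944000/(84.9 + P)² = -456.015. At P = 38.5, Q_d = 56272.3.
Ed = (dQ_d/dP)·(P/Q_d) = (-456.015) × (38.5/56272.3) = -0.31199…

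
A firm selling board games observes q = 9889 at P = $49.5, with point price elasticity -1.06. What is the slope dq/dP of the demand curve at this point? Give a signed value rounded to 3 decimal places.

-211.764

Ed = (dq/dP)·(P/q) ⇒ dq/dP = Ed·q/P = (-1.06)·9889/49.5 = -211.76444…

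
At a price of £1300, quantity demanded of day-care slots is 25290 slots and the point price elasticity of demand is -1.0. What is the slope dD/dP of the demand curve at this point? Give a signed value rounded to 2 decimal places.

Ed = (dD/dP)·(P/D) ⇒ dD/dP = Ed·D/P = (-1.0)·25290/1300 = -19.4538…

-19.45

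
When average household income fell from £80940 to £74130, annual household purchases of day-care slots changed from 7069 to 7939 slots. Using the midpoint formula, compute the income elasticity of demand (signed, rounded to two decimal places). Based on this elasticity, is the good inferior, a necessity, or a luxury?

-1.32; inferior

%ΔQ = (7939 − 7069)/[( 7069 + 7939)/2] = 870/7504 = 0.115938…
%ΔIncome = (74130 − 80940)/[( 80940 + 74130)/2] = -6810/77535 = -0.087831…
E_income = (870/7504) / (-6810/77535) = -1.3200…
E_income < 0 ⇒ inferior good.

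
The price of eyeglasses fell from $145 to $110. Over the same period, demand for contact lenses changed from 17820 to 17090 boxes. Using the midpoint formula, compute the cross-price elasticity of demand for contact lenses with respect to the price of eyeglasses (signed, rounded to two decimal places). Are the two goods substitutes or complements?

%ΔQ_{contact lenses} = (17090 − 17820)/avg = -730/17455 = -0.041821…
%ΔP_{eyeglasses} = (110 − 145)/avg = -35/127.5 = -0.274509…
E_cross = (-730/17455) / (-35/127.5) = 0.1523…
E_cross > 0 ⇒ the goods are substitutes.

0.15; substitutes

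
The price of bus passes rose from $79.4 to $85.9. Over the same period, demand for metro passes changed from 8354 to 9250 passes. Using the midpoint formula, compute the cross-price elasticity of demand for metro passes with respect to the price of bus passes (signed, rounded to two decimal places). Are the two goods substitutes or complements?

1.29; substitutes

%ΔQ_{metro passes} = (9250 − 8354)/avg = 896/8802 = 0.101795…
%ΔP_{bus passes} = (85.9 − 79.4)/avg = 6.5/82.65 = 0.078644…
E_cross = (896/8802) / (6.5/82.65) = 1.2943…
E_cross > 0 ⇒ the goods are substitutes.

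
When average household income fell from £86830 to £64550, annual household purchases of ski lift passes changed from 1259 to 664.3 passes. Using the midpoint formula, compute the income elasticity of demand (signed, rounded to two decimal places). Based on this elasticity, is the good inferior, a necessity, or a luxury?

%ΔQ = (664.3 − 1259)/[( 1259 + 664.3)/2] = -594.7/961.65 = -0.618416…
%ΔIncome = (64550 − 86830)/[( 86830 + 64550)/2] = -22280/75690 = -0.294358…
E_income = (-594.7/961.65) / (-22280/75690) = 2.1008…
E_income > 1 ⇒ normal good, luxury.

2.10; luxury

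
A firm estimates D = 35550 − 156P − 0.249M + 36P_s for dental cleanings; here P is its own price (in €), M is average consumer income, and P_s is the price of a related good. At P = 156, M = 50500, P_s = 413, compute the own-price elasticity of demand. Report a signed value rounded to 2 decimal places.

-1.80

At the given values, D = 35550 − 156(156) − 0.249(50500) + 36(413) = 13507.5.
∂D/∂P = −156.
E = (-156) × (156/13507.5) = -1.8016…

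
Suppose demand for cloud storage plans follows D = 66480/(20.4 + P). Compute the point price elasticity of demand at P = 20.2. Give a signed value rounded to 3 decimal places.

-0.498

dD/dP = −66480/(20.4 + P)² = -40.331. At P = 20.2, D = 1637.44.
Ed = (dD/dP)·(P/D) = (-40.331) × (20.2/1637.44) = -0.49753…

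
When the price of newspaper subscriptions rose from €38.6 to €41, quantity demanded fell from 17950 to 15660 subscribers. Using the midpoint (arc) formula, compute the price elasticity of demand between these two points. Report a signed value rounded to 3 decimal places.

%ΔQ = (15660 − 17950) / [(17950 + 15660)/2] = -2290/16805 = -0.136268…
%ΔP = (41 − 38.6) / [(38.6 + 41)/2] = 2.4/39.8 = 0.060301…
Arc Ed = %ΔQ / %ΔP = (-2290/16805) / (2.4/39.8) = -2.25979…

-2.260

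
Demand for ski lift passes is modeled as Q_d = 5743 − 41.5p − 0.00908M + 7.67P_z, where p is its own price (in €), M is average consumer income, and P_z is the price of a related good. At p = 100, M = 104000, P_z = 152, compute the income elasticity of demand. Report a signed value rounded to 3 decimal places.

-0.520

At the given values, Q_d = 5743 − 41.5(100) − 0.00908(104000) + 7.67(152) = 1814.52.
∂Q_d/∂M = -0.00908.
E = (-0.00908) × (104000/1814.52) = -0.52042…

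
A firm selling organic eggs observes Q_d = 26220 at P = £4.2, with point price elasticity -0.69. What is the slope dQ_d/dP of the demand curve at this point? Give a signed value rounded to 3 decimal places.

Ed = (dQ_d/dP)·(P/Q_d) ⇒ dQ_d/dP = Ed·Q_d/P = (-0.69)·26220/4.2 = -4307.57142…

-4307.571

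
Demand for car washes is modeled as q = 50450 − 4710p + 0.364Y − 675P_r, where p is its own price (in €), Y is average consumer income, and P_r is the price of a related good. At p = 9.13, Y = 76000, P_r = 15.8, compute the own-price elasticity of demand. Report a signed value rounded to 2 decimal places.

At the given values, q = 50450 − 4710(9.13) + 0.364(76000) − 675(15.8) = 24446.7.
∂q/∂p = −4710.
E = (-4710) × (9.13/24446.7) = -1.7590…

-1.76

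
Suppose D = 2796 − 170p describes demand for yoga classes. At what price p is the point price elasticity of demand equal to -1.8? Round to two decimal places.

Ed = −170p/(2796 − 170p). Set this equal to -1.8:
170p = 1.8·(2796 − 170p) ⇒ 170p(1 + 1.8) = 1.8·2796
p = 1.8·2796 / (170·2.8) = 10.5731…

10.57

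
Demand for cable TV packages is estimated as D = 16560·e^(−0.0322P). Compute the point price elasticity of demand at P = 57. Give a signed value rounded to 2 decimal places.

dD/dP = −0.0322·D = -85.077. At P = 57, D = 2642.14.
Ed = (dD/dP)·(P/D) = (-85.077) × (57/2642.14) = -1.8354

-1.84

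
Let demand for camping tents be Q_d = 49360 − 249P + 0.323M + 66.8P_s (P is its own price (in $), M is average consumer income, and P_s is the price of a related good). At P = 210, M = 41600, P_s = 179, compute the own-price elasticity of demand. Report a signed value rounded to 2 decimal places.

At the given values, Q_d = 49360 − 249(210) + 0.323(41600) + 66.8(179) = 22464.
∂Q_d/∂P = −249.
E = (-249) × (210/22464) = -2.3277…

-2.33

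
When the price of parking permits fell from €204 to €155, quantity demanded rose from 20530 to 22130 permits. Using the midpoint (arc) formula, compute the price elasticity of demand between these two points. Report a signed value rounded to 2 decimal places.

-0.27

%ΔQ = (22130 − 20530) / [(20530 + 22130)/2] = 1600/21330 = 0.075011…
%ΔP = (155 − 204) / [(204 + 155)/2] = -49/179.5 = -0.272980…
Arc Ed = %ΔQ / %ΔP = (1600/21330) / (-49/179.5) = -0.2747…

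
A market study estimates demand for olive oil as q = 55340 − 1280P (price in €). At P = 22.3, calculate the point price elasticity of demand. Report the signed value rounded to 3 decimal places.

dq/dP = −1280. At P = 22.3, q = 55340 − 1280(22.3) = 26796.
Ed = (dq/dP)·(P/q) = −1280 × (22.3/26796) = -1.06523…

-1.065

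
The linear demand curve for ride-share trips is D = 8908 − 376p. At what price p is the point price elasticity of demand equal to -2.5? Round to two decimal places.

16.92

Ed = −376p/(8908 − 376p). Set this equal to -2.5:
376p = 2.5·(8908 − 376p) ⇒ 376p(1 + 2.5) = 2.5·8908
p = 2.5·8908 / (376·3.5) = 16.9224…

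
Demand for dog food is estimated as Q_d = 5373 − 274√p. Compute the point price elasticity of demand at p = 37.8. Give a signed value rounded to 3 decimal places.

dQ_d/dp = −274/(2√p) = -22.2831. At p = 37.8, Q_d = 3688.4.
Ed = (dQ_d/dp)·(p/Q_d) = (-22.2831) × (37.8/3688.4) = -0.22836…

-0.228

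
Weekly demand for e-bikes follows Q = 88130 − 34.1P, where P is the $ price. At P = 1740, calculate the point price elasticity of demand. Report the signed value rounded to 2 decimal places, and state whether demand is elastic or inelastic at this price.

-2.06; elastic

dQ/dP = −34.1. At P = 1740, Q = 88130 − 34.1(1740) = 28796.
Ed = (dQ/dP)·(P/Q) = −34.1 × (1740/28796) = -2.0604…
|Ed| = 2.06 > 1, so demand is elastic.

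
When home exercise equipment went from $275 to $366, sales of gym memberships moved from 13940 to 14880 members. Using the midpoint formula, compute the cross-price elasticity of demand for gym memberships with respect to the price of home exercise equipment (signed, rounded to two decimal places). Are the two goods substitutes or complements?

%ΔQ_{gym memberships} = (14880 − 13940)/avg = 940/14410 = 0.065232…
%ΔP_{home exercise equipment} = (366 − 275)/avg = 91/320.5 = 0.283931…
E_cross = (940/14410) / (91/320.5) = 0.2297…
E_cross > 0 ⇒ the goods are substitutes.

0.23; substitutes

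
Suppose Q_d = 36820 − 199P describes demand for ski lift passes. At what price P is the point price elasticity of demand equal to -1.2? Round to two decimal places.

100.92

Ed = −199P/(36820 − 199P). Set this equal to -1.2:
199P = 1.2·(36820 − 199P) ⇒ 199P(1 + 1.2) = 1.2·36820
P = 1.2·36820 / (199·2.2) = 100.9227…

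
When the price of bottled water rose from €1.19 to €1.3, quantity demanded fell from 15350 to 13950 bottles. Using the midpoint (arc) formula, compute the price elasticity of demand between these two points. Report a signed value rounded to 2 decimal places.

-1.08

%ΔQ = (13950 − 15350) / [(15350 + 13950)/2] = -1400/14650 = -0.095563…
%ΔP = (1.3 − 1.19) / [(1.19 + 1.3)/2] = 0.11/1.245 = 0.088353…
Arc Ed = %ΔQ / %ΔP = (-1400/14650) / (0.11/1.245) = -1.0816…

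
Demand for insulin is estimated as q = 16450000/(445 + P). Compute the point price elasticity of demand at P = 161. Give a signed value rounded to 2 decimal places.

dq/dP = −16450000/(445 + P)² = -44.7941. At P = 161, q = 27145.2.
Ed = (dq/dP)·(P/q) = (-44.7941) × (161/27145.2) = -0.2656…

-0.27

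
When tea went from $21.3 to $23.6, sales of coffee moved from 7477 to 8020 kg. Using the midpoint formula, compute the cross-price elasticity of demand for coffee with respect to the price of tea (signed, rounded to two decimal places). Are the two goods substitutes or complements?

0.68; substitutes

%ΔQ_{coffee} = (8020 − 7477)/avg = 543/7748.5 = 0.070078…
%ΔP_{tea} = (23.6 − 21.3)/avg = 2.3/22.45 = 0.102449…
E_cross = (543/7748.5) / (2.3/22.45) = 0.6840…
E_cross > 0 ⇒ the goods are substitutes.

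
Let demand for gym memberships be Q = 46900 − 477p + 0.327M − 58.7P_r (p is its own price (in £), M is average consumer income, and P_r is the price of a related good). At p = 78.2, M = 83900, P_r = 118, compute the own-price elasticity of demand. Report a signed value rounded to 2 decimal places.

-1.24

At the given values, Q = 46900 − 477(78.2) + 0.327(83900) − 58.7(118) = 30107.3.
∂Q/∂p = −477.
E = (-477) × (78.2/30107.3) = -1.2389…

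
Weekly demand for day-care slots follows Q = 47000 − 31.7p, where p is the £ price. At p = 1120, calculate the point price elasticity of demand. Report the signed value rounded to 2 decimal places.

-3.09

dQ/dp = −31.7. At p = 1120, Q = 47000 − 31.7(1120) = 11496.
Ed = (dQ/dp)·(p/Q) = −31.7 × (1120/11496) = -3.0883…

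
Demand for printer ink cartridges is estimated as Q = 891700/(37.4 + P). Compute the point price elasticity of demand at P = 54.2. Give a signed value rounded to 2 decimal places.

-0.59

dQ/dP = −891700/(37.4 + P)² = -106.274. At P = 54.2, Q = 9734.72.
Ed = (dQ/dP)·(P/Q) = (-106.274) × (54.2/9734.72) = -0.5917…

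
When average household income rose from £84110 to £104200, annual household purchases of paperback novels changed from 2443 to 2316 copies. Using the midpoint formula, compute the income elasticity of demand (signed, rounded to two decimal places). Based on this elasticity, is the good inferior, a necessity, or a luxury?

%ΔQ = (2316 − 2443)/[( 2443 + 2316)/2] = -127/2379.5 = -0.053372…
%ΔIncome = (104200 − 84110)/[( 84110 + 104200)/2] = 20090/94155 = 0.213371…
E_income = (-127/2379.5) / (20090/94155) = -0.2501…
E_income < 0 ⇒ inferior good.

-0.25; inferior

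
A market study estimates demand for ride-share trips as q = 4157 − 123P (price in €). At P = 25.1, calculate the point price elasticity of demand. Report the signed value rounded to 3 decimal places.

-2.886

dq/dP = −123. At P = 25.1, q = 4157 − 123(25.1) = 1069.7.
Ed = (dq/dP)·(P/q) = −123 × (25.1/1069.7) = -2.88613…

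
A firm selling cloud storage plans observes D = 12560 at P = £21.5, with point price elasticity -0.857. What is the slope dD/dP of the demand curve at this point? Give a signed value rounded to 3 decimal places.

Ed = (dD/dP)·(P/D) ⇒ dD/dP = Ed·D/P = (-0.857)·12560/21.5 = -500.64744…

-500.647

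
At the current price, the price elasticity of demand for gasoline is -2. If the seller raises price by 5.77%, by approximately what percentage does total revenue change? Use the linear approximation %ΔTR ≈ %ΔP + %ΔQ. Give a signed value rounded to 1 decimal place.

%ΔQ ≈ Ed × %ΔP = (-2) × (+5.77%) = -11.5400%
%ΔTR ≈ %ΔP + %ΔQ = (+5.77%) + (-11.5400%) = -5.7700%

-5.8%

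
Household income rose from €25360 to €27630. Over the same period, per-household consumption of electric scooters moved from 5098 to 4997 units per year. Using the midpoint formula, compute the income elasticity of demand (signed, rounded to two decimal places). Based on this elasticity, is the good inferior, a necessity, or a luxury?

-0.23; inferior

%ΔQ = (4997 − 5098)/[( 5098 + 4997)/2] = -101/5047.5 = -0.020009…
%ΔIncome = (27630 − 25360)/[( 25360 + 27630)/2] = 2270/26495 = 0.085676…
E_income = (-101/5047.5) / (2270/26495) = -0.2335…
E_income < 0 ⇒ inferior good.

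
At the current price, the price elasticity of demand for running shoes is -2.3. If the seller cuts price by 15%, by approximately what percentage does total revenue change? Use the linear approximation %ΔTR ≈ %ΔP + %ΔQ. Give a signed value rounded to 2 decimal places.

%ΔQ ≈ Ed × %ΔP = (-2.3) × (-15%) = +34.5000%
%ΔTR ≈ %ΔP + %ΔQ = (-15%) + (+34.5000%) = +19.5000%

+19.50%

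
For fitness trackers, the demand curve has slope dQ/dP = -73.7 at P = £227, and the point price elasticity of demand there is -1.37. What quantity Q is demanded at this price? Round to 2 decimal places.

12211.61

Ed = (dQ/dP)·(P/Q) ⇒ Q = (dQ/dP)·P/Ed = (-73.7)·227/(-1.37) = 12211.6058…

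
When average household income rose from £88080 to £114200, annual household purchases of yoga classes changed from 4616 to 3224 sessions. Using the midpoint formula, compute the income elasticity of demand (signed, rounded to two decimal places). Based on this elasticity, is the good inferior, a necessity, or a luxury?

%ΔQ = (3224 − 4616)/[( 4616 + 3224)/2] = -1392/3920 = -0.355102…
%ΔIncome = (114200 − 88080)/[( 88080 + 114200)/2] = 26120/101140 = 0.258255…
E_income = (-1392/3920) / (26120/101140) = -1.3750…
E_income < 0 ⇒ inferior good.

-1.38; inferior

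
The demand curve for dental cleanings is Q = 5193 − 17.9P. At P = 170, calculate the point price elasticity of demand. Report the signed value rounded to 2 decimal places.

dQ/dP = −17.9. At P = 170, Q = 5193 − 17.9(170) = 2150.
Ed = (dQ/dP)·(P/Q) = −17.9 × (170/2150) = -1.4153…

-1.42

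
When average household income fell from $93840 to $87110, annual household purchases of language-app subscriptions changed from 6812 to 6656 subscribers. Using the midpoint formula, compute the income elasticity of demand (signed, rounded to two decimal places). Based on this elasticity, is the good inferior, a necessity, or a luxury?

%ΔQ = (6656 − 6812)/[( 6812 + 6656)/2] = -156/6734 = -0.023166…
%ΔIncome = (87110 − 93840)/[( 93840 + 87110)/2] = -6730/90475 = -0.074385…
E_income = (-156/6734) / (-6730/90475) = 0.3114…
0 < E_income < 1 ⇒ normal good, necessity.

0.31; necessity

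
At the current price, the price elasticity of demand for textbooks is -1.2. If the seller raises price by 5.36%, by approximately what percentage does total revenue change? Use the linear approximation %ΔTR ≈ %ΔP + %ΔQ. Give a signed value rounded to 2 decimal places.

%ΔQ ≈ Ed × %ΔP = (-1.2) × (+5.36%) = -6.4320%
%ΔTR ≈ %ΔP + %ΔQ = (+5.36%) + (-6.4320%) = -1.0720%

-1.07%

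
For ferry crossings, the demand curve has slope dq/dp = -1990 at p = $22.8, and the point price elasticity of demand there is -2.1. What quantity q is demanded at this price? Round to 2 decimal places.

21605.71

Ed = (dq/dp)·(p/q) ⇒ q = (dq/dp)·p/Ed = (-1990)·22.8/(-2.1) = 21605.7142…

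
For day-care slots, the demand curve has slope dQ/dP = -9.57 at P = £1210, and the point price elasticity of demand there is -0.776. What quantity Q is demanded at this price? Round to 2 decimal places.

14922.29

Ed = (dQ/dP)·(P/Q) ⇒ Q = (dQ/dP)·P/Ed = (-9.57)·1210/(-0.776) = 14922.2938…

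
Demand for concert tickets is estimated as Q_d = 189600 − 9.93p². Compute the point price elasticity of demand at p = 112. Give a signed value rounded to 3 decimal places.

dQ_d/dp = −2·9.93·p = -2224.32. At p = 112, Q_d = 65038.08.
Ed = (dQ_d/dp)·(p/Q_d) = (-2224.32) × (112/65038.08) = -3.83043…

-3.830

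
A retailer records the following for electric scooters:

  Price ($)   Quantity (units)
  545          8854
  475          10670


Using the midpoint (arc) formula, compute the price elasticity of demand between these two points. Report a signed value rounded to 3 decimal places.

%ΔQ = (10670 − 8854) / [(8854 + 10670)/2] = 1816/9762 = 0.186027…
%ΔP = (475 − 545) / [(545 + 475)/2] = -70/510 = -0.137254…
Arc Ed = %ΔQ / %ΔP = (1816/9762) / (-70/510) = -1.35534…

-1.355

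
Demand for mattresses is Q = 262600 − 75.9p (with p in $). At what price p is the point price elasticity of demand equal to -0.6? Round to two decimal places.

1297.43

Ed = −75.9p/(262600 − 75.9p). Set this equal to -0.6:
75.9p = 0.6·(262600 − 75.9p) ⇒ 75.9p(1 + 0.6) = 0.6·262600
p = 0.6·262600 / (75.9·1.6) = 1297.4308…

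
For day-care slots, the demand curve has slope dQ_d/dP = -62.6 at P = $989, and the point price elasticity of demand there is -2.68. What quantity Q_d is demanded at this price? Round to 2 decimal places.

23101.27

Ed = (dQ_d/dP)·(P/Q_d) ⇒ Q_d = (dQ_d/dP)·P/Ed = (-62.6)·989/(-2.68) = 23101.2686…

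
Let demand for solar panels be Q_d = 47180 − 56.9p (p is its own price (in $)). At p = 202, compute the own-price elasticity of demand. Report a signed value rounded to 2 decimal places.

At the given values, Q_d = 47180 − 56.9(202) = 35686.2.
∂Q_d/∂p = −56.9.
E = (-56.9) × (202/35686.2) = -0.3220…

-0.32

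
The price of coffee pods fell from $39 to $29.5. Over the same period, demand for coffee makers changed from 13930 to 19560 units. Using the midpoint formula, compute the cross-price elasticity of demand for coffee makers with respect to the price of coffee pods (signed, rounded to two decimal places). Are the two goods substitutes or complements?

%ΔQ_{coffee makers} = (19560 − 13930)/avg = 5630/16745 = 0.336219…
%ΔP_{coffee pods} = (29.5 − 39)/avg = -9.5/34.25 = -0.277372…
E_cross = (5630/16745) / (-9.5/34.25) = -1.2121…
E_cross < 0 ⇒ the goods are complements.

-1.21; complements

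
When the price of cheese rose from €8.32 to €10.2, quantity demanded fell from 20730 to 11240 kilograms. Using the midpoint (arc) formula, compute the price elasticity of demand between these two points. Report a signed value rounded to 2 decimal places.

%ΔQ = (11240 − 20730) / [(20730 + 11240)/2] = -9490/15985 = -0.593681…
%ΔP = (10.2 − 8.32) / [(8.32 + 10.2)/2] = 1.88/9.26 = 0.203023…
Arc Ed = %ΔQ / %ΔP = (-9490/15985) / (1.88/9.26) = -2.9241…

-2.92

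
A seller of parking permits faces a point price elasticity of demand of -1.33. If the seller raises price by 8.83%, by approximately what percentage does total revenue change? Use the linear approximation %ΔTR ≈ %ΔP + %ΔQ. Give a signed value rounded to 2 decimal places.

%ΔQ ≈ Ed × %ΔP = (-1.33) × (+8.83%) = -11.7439%
%ΔTR ≈ %ΔP + %ΔQ = (+8.83%) + (-11.7439%) = -2.9139%

-2.91%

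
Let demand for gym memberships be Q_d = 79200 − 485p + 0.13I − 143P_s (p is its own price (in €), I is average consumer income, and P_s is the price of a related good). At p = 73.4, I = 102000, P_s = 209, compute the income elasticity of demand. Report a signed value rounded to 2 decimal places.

At the given values, Q_d = 79200 − 485(73.4) + 0.13(102000) − 143(209) = 26974.
∂Q_d/∂I = 0.13.
E = (0.13) × (102000/26974) = 0.4915…

0.49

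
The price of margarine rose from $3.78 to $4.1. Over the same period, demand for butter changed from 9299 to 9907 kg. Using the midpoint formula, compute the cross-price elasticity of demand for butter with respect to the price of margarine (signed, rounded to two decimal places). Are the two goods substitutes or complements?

0.78; substitutes

%ΔQ_{butter} = (9907 − 9299)/avg = 608/9603 = 0.063313…
%ΔP_{margarine} = (4.1 − 3.78)/avg = 0.32/3.94 = 0.081218…
E_cross = (608/9603) / (0.32/3.94) = 0.7795…
E_cross > 0 ⇒ the goods are substitutes.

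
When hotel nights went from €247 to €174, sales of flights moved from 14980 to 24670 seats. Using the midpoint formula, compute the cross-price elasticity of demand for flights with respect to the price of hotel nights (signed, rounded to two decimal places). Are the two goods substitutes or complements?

%ΔQ_{flights} = (24670 − 14980)/avg = 9690/19825 = 0.488776…
%ΔP_{hotel nights} = (174 − 247)/avg = -73/210.5 = -0.346793…
E_cross = (9690/19825) / (-73/210.5) = -1.4094…
E_cross < 0 ⇒ the goods are complements.

-1.41; complements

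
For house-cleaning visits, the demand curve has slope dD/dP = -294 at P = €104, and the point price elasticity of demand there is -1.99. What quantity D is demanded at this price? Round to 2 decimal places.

15364.82

Ed = (dD/dP)·(P/D) ⇒ D = (dD/dP)·P/Ed = (-294)·104/(-1.99) = 15364.8241…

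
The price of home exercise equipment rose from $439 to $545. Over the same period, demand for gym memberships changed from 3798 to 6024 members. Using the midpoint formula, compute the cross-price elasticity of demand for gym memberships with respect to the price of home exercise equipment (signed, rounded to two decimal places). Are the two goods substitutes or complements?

2.10; substitutes

%ΔQ_{gym memberships} = (6024 − 3798)/avg = 2226/4911 = 0.453268…
%ΔP_{home exercise equipment} = (545 − 439)/avg = 106/492 = 0.215447…
E_cross = (2226/4911) / (106/492) = 2.1038…
E_cross > 0 ⇒ the goods are substitutes.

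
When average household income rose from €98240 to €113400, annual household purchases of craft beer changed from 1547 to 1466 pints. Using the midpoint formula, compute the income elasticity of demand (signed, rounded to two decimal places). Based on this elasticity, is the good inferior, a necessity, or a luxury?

%ΔQ = (1466 − 1547)/[( 1547 + 1466)/2] = -81/1506.5 = -0.053767…
%ΔIncome = (113400 − 98240)/[( 98240 + 113400)/2] = 15160/105820 = 0.143262…
E_income = (-81/1506.5) / (15160/105820) = -0.3753…
E_income < 0 ⇒ inferior good.

-0.38; inferior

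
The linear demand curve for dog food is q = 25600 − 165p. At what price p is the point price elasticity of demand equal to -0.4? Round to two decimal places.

Ed = −165p/(25600 − 165p). Set this equal to -0.4:
165p = 0.4·(25600 − 165p) ⇒ 165p(1 + 0.4) = 0.4·25600
p = 0.4·25600 / (165·1.4) = 44.3290…

44.33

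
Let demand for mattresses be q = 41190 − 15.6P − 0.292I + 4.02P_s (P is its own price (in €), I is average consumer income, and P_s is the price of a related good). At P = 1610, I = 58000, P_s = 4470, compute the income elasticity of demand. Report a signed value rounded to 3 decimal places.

-0.990

At the given values, q = 41190 − 15.6(1610) − 0.292(58000) + 4.02(4470) = 17107.4.
∂q/∂I = -0.292.
E = (-0.292) × (58000/17107.4) = -0.98998…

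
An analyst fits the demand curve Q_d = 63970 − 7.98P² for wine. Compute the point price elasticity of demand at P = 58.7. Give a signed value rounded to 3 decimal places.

dQ_d/dP = −2·7.98·P = -936.852. At P = 58.7, Q_d = 36473.3938.
Ed = (dQ_d/dP)·(P/Q_d) = (-936.852) × (58.7/36473.3938) = -1.50776…

-1.508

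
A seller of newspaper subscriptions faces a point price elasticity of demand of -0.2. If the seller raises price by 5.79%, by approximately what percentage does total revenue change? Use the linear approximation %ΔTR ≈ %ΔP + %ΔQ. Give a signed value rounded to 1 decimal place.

%ΔQ ≈ Ed × %ΔP = (-0.2) × (+5.79%) = -1.1580%
%ΔTR ≈ %ΔP + %ΔQ = (+5.79%) + (-1.1580%) = +4.6320%

+4.6%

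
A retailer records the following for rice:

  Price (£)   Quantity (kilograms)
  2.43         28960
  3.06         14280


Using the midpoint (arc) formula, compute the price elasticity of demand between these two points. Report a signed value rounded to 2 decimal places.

%ΔQ = (14280 − 28960) / [(28960 + 14280)/2] = -14680/21620 = -0.679000…
%ΔP = (3.06 − 2.43) / [(2.43 + 3.06)/2] = 0.63/2.745 = 0.229508…
Arc Ed = %ΔQ / %ΔP = (-14680/21620) / (0.63/2.745) = -2.9585…

-2.96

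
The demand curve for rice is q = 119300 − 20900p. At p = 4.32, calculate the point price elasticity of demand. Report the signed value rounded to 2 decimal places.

dq/dp = −20900. At p = 4.32, q = 119300 − 20900(4.32) = 29012.
Ed = (dq/dp)·(p/q) = −20900 × (4.32/29012) = -3.1120…

-3.11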